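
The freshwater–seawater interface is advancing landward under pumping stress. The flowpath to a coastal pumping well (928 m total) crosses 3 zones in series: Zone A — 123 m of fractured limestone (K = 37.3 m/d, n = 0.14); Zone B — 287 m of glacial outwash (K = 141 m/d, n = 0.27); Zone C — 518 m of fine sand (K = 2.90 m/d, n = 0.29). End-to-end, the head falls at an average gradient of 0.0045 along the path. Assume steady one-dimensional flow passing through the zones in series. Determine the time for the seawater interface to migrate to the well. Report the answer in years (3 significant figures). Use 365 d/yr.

For zones in series the flux q is common to all zones; the equivalent conductivity is the harmonic (thickness-weighted) mean, K_eq = L_total / Σ(L_j/K_j).
Σ(L/K) = 123/37.3 + 287/141 + 518/2.90 = 3.298 + 2.035 + 178.6 = 184.0 d
K_eq = L_total / Σ(L/K) = 928 / 184.0 = 5.045 m/d
q = K_eq · i = 5.045 × 0.0045 = 0.02270 m/d (same in every zone)
Zone A: v = q/n = 0.02270/0.14 = 0.1622 m/d → t_A = 123/0.1622 = 758.5 d
Zone B: v = q/n = 0.02270/0.27 = 0.08408 m/d → t_B = 287/0.08408 = 3413 d
Zone C: v = q/n = 0.02270/0.29 = 0.07828 m/d → t_C = 518/0.07828 = 6617 d
Total t = 758.5 + 3413 + 6617 = 10790 d
   = 10790 / 365 = 29.6 yr

29.6 years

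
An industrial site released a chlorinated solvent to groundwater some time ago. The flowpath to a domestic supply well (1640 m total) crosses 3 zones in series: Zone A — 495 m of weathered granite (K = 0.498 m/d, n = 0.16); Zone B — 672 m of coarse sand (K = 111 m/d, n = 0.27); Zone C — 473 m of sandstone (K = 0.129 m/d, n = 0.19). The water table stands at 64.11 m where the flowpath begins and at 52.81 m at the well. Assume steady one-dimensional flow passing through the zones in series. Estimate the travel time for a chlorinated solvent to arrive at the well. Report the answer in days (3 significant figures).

Total head drop ΔH = 64.11 − 52.81 = 11.30 m
Continuity: the same q passes through each zone, so ΔH = q·Σ(L_j/K_j) — the zones act as resistances in series.
Σ(L/K) = 495/0.498 + 672/111 + 473/0.129 = 994.0 + 6.054 + 3667 = 4667 d
q = ΔH / Σ(L/K) = 11.30 / 4667 = 0.002421 m/d (same in every zone)
Zone A: v = q/n = 0.002421/0.16 = 0.01513 m/d → t_A = 495/0.01513 = 32710 d
Zone B: v = q/n = 0.002421/0.27 = 0.008968 m/d → t_B = 672/0.008968 = 74930 d
Zone C: v = q/n = 0.002421/0.19 = 0.01274 m/d → t_C = 473/0.01274 = 37110 d
Total t = 32710 + 74930 + 37110 = 144800 d

145000 days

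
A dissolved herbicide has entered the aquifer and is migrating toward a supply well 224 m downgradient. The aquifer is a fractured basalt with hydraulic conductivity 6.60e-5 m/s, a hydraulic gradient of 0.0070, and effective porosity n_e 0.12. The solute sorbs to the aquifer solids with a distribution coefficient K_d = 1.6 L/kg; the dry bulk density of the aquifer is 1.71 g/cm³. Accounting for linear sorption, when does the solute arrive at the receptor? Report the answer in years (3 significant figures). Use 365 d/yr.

43.9 years

K = 6.60e-5 m/s × 86400 s/d = 5.702 m/d
Darcy flux q = K·i = 5.702 × 0.0070 = 0.03992 m/d
v = Ki/n = 5.702·0.0070/0.12 = 0.3326 m/d
Retardation R = 1 + ρ_b·K_d/n = 1 + 1.71×1.6/0.12 = 23.80
Contaminant velocity v_c = v/R = 0.3326/23.80 = 0.01398 m/d
t = L/v_c = 224/0.01398 = 16030 d
   = 16030/365 = 43.9 yr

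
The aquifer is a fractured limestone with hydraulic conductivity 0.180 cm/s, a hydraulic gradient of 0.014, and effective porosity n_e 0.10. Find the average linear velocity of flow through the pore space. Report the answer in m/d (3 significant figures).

K = 0.180 cm/s × 864 = 155.5 m/d
Specific discharge q = 155.5 × 0.014 = 2.177 m/d
Seepage velocity v = q / n = 2.177 / 0.10 = 21.77 m/d

21.8 m/d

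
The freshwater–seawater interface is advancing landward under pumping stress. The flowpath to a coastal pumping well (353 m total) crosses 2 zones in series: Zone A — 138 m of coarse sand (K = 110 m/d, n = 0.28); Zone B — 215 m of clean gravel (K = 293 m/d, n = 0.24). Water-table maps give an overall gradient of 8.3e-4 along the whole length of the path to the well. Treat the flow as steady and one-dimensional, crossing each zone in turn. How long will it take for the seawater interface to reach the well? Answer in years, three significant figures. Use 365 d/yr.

Steady 1-D flow in series ⇒ the Darcy flux q is identical in every zone and the zone head losses add (resistances L/K in series).
Σ(L/K) = 138/110 + 215/293 = 1.255 + 0.7338 = 1.988 d
K_eq = L_total / Σ(L/K) = 353 / 1.988 = 177.5 m/d
q = K_eq · i = 177.5 × 8.3e-4 = 0.1474 m/d (same in every zone)
Zone A: v = q/n = 0.1474/0.28 = 0.5263 m/d → t_A = 138/0.5263 = 262.2 d
Zone B: v = q/n = 0.1474/0.24 = 0.6140 m/d → t_B = 215/0.6140 = 350.2 d
Total t = 262.2 + 350.2 = 612.4 d
   = 612.4 / 365 = 1.68 yr

1.68 years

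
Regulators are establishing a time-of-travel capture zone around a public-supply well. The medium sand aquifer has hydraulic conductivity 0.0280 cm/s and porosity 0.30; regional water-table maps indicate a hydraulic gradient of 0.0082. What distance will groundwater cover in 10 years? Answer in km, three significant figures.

2.41 km

K = 0.0280 cm/s × 864 = 24.19 m/d
Darcy flux q = K·i = 24.19 × 0.0082 = 0.1984 m/d
Average linear velocity = 0.1984 / 0.30 = 0.6612 m/d
T = 10 yr × 365 = 3650 d
L = v × T = 0.6612 × 3650 = 2414 m
   = 2.41 km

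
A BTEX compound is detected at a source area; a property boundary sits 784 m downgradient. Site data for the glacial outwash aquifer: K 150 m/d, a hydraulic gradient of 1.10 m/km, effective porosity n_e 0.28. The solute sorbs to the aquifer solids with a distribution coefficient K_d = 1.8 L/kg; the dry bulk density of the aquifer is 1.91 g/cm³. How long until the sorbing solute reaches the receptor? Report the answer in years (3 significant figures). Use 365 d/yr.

48.4 years

Darcy flux q = K·i = 150 × 0.0011 = 0.1650 m/d
Seepage velocity v = q / n = 0.1650 / 0.28 = 0.5893 m/d
Retardation R = 1 + ρ_b·K_d/n = 1 + 1.91×1.8/0.28 = 13.28
Contaminant velocity v_c = v/R = 0.5893/13.28 = 0.04438 m/d
t = L/v_c = 784/0.04438 = 17670 d
   = 17670/365 = 48.4 yr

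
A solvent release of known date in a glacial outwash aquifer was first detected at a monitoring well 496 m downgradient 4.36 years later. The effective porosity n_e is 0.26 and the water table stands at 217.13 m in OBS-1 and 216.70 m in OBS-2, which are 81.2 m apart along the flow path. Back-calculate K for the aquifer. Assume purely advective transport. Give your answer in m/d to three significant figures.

15.3 m/d

Hydraulic gradient i = (217.13 − 216.70) / 81.2 = 0.43 / 81.2 = 0.005296
t = 4.36 years = 1591 d
v = L / t = 496 / 1591 = 0.3117 m/d
K = v · n / i = 0.3117 × 0.26 / 0.005296 = 15.3 m/d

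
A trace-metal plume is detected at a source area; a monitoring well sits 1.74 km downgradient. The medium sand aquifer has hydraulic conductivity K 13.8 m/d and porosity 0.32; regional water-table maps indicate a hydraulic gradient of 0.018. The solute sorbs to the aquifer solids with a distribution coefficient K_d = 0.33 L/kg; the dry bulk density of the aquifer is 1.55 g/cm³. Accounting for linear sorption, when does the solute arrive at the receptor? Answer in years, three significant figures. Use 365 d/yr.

16.0 years

Darcy flux q = K·i = 13.8 × 0.018 = 0.2484 m/d
v_s = q/n_e = 0.2484/0.32 = 0.7762 m/d
Retardation R = 1 + ρ_b·K_d/n = 1 + 1.55×0.33/0.32 = 2.598
Contaminant velocity v_c = v/R = 0.7762/2.598 = 0.2987 m/d
L = 1.74 km = 1740 m
t = L/v_c = 1740/0.2987 = 5825 d
   = 5825/365 = 16.0 yr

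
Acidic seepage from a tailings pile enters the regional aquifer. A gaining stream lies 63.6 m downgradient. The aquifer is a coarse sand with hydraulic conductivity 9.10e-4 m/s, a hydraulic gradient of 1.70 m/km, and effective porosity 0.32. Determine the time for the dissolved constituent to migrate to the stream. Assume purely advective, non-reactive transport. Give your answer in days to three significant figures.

152 days

K = 9.10e-4 m/s × 86400 s/d = 78.62 m/d
Darcy flux q = K·i = 78.62 × 0.0017 = 0.1337 m/d
v = Ki/n = 78.62·0.0017/0.32 = 0.4177 m/d
t = L / v = 63.6 / 0.4177 = 152.3 d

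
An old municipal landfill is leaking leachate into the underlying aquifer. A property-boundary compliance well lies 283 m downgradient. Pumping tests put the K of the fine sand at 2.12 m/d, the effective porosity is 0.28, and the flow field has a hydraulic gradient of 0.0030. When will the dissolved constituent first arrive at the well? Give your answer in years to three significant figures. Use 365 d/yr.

Darcy flux q = K·i = 2.12 × 0.0030 = 0.006360 m/d
v_s = q/n_e = 0.006360/0.28 = 0.02271 m/d
t = L / v = 283 / 0.02271 = 12460 d
   = 12460 / 365 = 34.1 yr

34.1 years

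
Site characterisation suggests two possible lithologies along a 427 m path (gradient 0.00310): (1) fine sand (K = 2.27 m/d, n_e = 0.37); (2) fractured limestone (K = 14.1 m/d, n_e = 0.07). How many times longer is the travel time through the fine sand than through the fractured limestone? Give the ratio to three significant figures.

Unit 1 (fine sand): v = 2.27×0.0031/0.37 = 0.01902 m/d, t = 427/0.01902 = 22450 d
Unit 2 (fractured limestone): v = 14.1×0.0031/0.07 = 0.6244 m/d, t = 427/0.6244 = 683.8 d
t(fine sand) / t(fractured limestone) = 22450/683.8 = 32.8

32.8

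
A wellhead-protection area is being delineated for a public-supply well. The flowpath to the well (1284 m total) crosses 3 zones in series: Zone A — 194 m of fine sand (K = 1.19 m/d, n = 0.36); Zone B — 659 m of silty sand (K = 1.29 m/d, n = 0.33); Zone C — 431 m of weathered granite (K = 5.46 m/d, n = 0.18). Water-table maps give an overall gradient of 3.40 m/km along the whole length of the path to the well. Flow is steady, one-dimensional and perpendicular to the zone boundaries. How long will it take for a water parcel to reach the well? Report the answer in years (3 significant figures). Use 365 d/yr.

172 years

For zones in series the flux q is common to all zones; the equivalent conductivity is the harmonic (thickness-weighted) mean, K_eq = L_total / Σ(L_j/K_j).
Σ(L/K) = 194/1.19 + 659/1.29 + 431/5.46 = 163.0 + 510.9 + 78.94 = 752.8 d
K_eq = L_total / Σ(L/K) = 1284 / 752.8 = 1.706 m/d
q = K_eq · i = 1.706 × 0.0034 = 0.005799 m/d (same in every zone)
Zone A: v = q/n = 0.005799/0.36 = 0.01611 m/d → t_A = 194/0.01611 = 12040 d
Zone B: v = q/n = 0.005799/0.33 = 0.01757 m/d → t_B = 659/0.01757 = 37500 d
Zone C: v = q/n = 0.005799/0.18 = 0.03222 m/d → t_C = 431/0.03222 = 13380 d
Total t = 12040 + 37500 + 13380 = 62920 d
   = 62920 / 365 = 172 yr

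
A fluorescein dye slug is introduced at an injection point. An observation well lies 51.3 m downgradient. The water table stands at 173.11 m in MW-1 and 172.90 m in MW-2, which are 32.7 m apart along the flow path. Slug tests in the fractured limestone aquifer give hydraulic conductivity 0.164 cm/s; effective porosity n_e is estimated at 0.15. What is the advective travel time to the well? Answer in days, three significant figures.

8.46 days

Hydraulic gradient i = (173.11 − 172.90) / 32.7 = 0.21 / 32.7 = 0.006422
K = 0.164 cm/s × 864 = 141.7 m/d
Specific discharge q = 141.7 × 0.006422 = 0.9100 m/d
v_s = q/n_e = 0.9100/0.15 = 6.066 m/d
t = L / v = 51.3 / 6.066 = 8.456 d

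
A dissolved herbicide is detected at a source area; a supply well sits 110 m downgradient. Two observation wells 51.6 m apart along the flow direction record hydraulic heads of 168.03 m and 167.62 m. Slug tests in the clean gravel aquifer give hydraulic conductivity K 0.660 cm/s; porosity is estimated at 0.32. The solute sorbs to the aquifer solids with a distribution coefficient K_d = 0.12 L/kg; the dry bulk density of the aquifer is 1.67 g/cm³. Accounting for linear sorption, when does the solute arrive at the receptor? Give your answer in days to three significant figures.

Hydraulic gradient i = (168.03 − 167.62) / 51.6 = 0.41 / 51.6 = 0.007946
K = 0.660 cm/s × 864 = 570.2 m/d
Darcy flux q = K·i = 570.2 × 0.007946 = 4.531 m/d
v_s = q/n_e = 4.531/0.32 = 14.16 m/d
Retardation R = 1 + ρ_b·K_d/n = 1 + 1.67×0.12/0.32 = 1.626
Contaminant velocity v_c = v/R = 14.16/1.626 = 8.707 m/d
t = L/v_c = 110/8.707 = 12.63 d

12.6 days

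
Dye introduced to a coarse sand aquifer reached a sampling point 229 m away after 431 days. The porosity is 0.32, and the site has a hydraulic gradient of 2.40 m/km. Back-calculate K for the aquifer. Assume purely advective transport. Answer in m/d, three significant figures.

70.8 m/d

v = L / t = 229 / 431 = 0.5313 m/d
K = v · n / i = 0.5313 × 0.32 / 0.0024 = 70.8 m/d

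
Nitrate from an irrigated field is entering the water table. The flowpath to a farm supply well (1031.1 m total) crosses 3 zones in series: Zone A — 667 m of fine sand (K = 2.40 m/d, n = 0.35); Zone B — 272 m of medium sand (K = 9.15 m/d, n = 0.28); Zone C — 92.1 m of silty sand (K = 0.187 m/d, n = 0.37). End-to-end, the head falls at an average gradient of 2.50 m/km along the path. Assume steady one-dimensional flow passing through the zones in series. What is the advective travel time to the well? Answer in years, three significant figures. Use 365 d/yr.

Steady 1-D flow in series ⇒ the Darcy flux q is identical in every zone and the zone head losses add (resistances L/K in series).
Σ(L/K) = 667/2.40 + 272/9.15 + 92.1/0.187 = 277.9 + 29.73 + 492.5 = 800.2 d
K_eq = L_total / Σ(L/K) = 1031.1 / 800.2 = 1.289 m/d
q = K_eq · i = 1.289 × 0.0025 = 0.003222 m/d (same in every zone)
Zone A: v = q/n = 0.003222/0.35 = 0.009204 m/d → t_A = 667/0.009204 = 72460 d
Zone B: v = q/n = 0.003222/0.28 = 0.01151 m/d → t_B = 272/0.01151 = 23640 d
Zone C: v = q/n = 0.003222/0.37 = 0.008707 m/d → t_C = 92.1/0.008707 = 10580 d
Total t = 72460 + 23640 + 10580 = 106700 d
   = 106700 / 365 = 292 yr

292 years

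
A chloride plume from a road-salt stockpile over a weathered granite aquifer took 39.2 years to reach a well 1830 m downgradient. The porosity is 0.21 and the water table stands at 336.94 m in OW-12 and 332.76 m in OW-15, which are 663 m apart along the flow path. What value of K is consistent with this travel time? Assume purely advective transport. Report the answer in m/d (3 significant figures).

4.26 m/d

Hydraulic gradient i = (336.94 − 332.76) / 663 = 4.18 / 663 = 0.006305
t = 39.2 years = 14310 d
v = L / t = 1830 / 14310 = 0.1279 m/d
K = v · n / i = 0.1279 × 0.21 / 0.006305 = 4.26 m/d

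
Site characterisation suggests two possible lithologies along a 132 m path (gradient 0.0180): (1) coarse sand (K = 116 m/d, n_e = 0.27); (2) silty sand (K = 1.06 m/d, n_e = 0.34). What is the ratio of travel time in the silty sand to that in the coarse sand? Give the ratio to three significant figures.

Unit 1 (coarse sand): v = 116×0.018/0.27 = 7.733 m/d, t = 132/7.733 = 17.07 d
Unit 2 (silty sand): v = 1.06×0.018/0.34 = 0.05612 m/d, t = 132/0.05612 = 2352 d
t(silty sand) / t(coarse sand) = 2352/17.07 = 138

138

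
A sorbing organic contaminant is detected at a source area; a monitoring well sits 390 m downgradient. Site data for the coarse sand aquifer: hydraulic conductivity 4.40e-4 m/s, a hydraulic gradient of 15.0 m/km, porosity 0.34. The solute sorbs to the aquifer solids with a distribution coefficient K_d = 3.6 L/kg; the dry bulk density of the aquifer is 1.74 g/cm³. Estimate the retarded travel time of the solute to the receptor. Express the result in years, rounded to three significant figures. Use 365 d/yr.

K = 4.40e-4 m/s × 86400 s/d = 38.02 m/d
Specific discharge q = 38.02 × 0.015 = 0.5702 m/d
Seepage velocity v = q / n = 0.5702 / 0.34 = 1.677 m/d
Retardation R = 1 + ρ_b·K_d/n = 1 + 1.74×3.6/0.34 = 19.42
Contaminant velocity v_c = v/R = 1.677/19.42 = 0.08635 m/d
t = L/v_c = 390/0.08635 = 4517 d
   = 4517/365 = 12.4 yr

12.4 years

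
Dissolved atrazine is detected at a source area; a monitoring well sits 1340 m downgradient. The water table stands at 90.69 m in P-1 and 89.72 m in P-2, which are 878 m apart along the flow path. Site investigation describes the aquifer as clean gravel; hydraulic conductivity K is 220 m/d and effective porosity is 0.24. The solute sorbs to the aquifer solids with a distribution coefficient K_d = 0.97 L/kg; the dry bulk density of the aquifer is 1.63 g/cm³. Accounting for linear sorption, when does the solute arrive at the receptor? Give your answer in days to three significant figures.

10000 days

Hydraulic gradient i = (90.69 − 89.72) / 878 = 0.97 / 878 = 0.001105
Darcy flux q = K·i = 220 × 0.001105 = 0.2431 m/d
v_s = q/n_e = 0.2431/0.24 = 1.013 m/d
Retardation R = 1 + ρ_b·K_d/n = 1 + 1.63×0.97/0.24 = 7.588
Contaminant velocity v_c = v/R = 1.013/7.588 = 0.1335 m/d
t = L/v_c = 1340/0.1335 = 10040 d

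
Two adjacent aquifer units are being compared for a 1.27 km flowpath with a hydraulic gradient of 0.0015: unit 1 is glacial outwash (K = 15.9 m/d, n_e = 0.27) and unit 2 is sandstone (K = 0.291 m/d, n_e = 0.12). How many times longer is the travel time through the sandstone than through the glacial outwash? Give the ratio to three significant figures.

Unit 1 (glacial outwash): v = 15.9×0.0015/0.27 = 0.08833 m/d, t = 1270/0.08833 = 14380 d
Unit 2 (sandstone): v = 0.291×0.0015/0.12 = 0.003638 m/d, t = 1270/0.003638 = 349100 d
t(sandstone) / t(glacial outwash) = 349100/14380 = 24.3

24.3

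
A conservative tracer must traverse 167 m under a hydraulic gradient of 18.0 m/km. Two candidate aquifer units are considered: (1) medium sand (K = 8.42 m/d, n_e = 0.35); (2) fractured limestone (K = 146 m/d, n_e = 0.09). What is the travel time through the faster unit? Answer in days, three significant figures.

5.72 days

Unit 1 (medium sand): v = 8.42×0.018/0.35 = 0.4330 m/d, t = 167/0.4330 = 385.7 d
Unit 2 (fractured limestone): v = 146×0.018/0.09 = 29.20 m/d, t = 167/29.20 = 5.719 d
Faster unit: t = 5.72 d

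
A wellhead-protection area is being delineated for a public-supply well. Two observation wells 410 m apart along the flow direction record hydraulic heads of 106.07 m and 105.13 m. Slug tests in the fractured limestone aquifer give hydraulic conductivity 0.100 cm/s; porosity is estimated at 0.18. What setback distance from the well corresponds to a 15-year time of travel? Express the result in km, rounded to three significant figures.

6.03 km

Hydraulic gradient i = (106.07 − 105.13) / 410 = 0.94 / 410 = 0.002293
K = 0.100 cm/s × 864 = 86.40 m/d
Darcy flux q = K·i = 86.40 × 0.002293 = 0.1981 m/d
v_s = q/n_e = 0.1981/0.18 = 1.100 m/d
T = 15 yr × 365 = 5475 d
L = v × T = 1.100 × 5475 = 6025 m
   = 6.03 km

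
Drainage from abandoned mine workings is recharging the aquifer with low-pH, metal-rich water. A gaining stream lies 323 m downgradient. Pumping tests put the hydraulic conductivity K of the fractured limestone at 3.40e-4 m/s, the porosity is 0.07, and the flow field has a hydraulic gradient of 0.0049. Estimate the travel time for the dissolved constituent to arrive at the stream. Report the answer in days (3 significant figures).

K = 3.40e-4 m/s × 86400 s/d = 29.38 m/d
Darcy flux q = K·i = 29.38 × 0.0049 = 0.1439 m/d
Seepage velocity v = q / n = 0.1439 / 0.07 = 2.056 m/d
t = L / v = 323 / 2.056 = 157.1 d

157 days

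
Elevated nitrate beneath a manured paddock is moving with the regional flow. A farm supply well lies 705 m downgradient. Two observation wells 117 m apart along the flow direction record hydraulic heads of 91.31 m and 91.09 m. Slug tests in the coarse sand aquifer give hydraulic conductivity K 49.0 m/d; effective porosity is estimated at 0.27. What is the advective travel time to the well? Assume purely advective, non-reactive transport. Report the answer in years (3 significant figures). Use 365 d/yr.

Hydraulic gradient i = (91.31 − 91.09) / 117 = 0.22 / 117 = 0.001880
Darcy flux q = K·i = 49.0 × 0.001880 = 0.09214 m/d
v_s = q/n_e = 0.09214/0.27 = 0.3412 m/d
t = L / v = 705 / 0.3412 = 2066 d
   = 2066 / 365 = 5.66 yr

5.66 years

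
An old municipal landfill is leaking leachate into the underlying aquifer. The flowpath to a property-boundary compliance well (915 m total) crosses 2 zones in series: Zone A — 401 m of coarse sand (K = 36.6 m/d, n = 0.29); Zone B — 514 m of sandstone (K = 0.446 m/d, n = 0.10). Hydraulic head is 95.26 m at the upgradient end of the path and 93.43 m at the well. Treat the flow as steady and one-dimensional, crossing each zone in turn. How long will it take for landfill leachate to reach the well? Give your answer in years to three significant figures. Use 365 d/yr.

292 years

Total head drop ΔH = 95.26 − 93.43 = 1.83 m
Steady 1-D flow in series ⇒ the Darcy flux q is identical in every zone and the zone head losses add (resistances L/K in series).
Σ(L/K) = 401/36.6 + 514/0.446 = 10.96 + 1152 = 1163 d
q = ΔH / Σ(L/K) = 1.83 / 1163 = 0.001573 m/d (same in every zone)
Zone A: v = q/n = 0.001573/0.29 = 0.005424 m/d → t_A = 401/0.005424 = 73930 d
Zone B: v = q/n = 0.001573/0.10 = 0.01573 m/d → t_B = 514/0.01573 = 32680 d
Total t = 73930 + 32680 = 106600 d
   = 106600 / 365 = 292 yr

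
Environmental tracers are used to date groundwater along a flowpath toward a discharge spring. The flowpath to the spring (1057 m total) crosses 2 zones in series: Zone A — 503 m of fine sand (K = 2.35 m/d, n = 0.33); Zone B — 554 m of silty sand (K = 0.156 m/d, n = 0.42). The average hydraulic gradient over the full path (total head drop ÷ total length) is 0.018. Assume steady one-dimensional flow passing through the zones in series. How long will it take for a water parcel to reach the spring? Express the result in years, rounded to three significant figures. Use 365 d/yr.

Steady 1-D flow in series ⇒ the Darcy flux q is identical in every zone and the zone head losses add (resistances L/K in series).
Σ(L/K) = 503/2.35 + 554/0.156 = 214.0 + 3551 = 3765 d
K_eq = L_total / Σ(L/K) = 1057 / 3765 = 0.2807 m/d
q = K_eq · i = 0.2807 × 0.018 = 0.005053 m/d (same in every zone)
Zone A: v = q/n = 0.005053/0.33 = 0.01531 m/d → t_A = 503/0.01531 = 32850 d
Zone B: v = q/n = 0.005053/0.42 = 0.01203 m/d → t_B = 554/0.01203 = 46050 d
Total t = 32850 + 46050 = 78900 d
   = 78900 / 365 = 216 yr

216 years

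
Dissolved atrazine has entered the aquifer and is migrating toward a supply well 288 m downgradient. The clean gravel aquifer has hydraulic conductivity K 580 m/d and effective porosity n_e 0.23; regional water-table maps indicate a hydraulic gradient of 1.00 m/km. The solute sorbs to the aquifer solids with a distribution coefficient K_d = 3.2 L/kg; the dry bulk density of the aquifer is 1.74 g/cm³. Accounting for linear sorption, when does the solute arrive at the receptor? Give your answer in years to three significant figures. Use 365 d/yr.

Specific discharge q = 580 × 0.0010 = 0.5800 m/d
v = Ki/n = 580·0.0010/0.23 = 2.522 m/d
Retardation R = 1 + ρ_b·K_d/n = 1 + 1.74×3.2/0.23 = 25.21
Contaminant velocity v_c = v/R = 2.522/25.21 = 0.1000 m/d
t = L/v_c = 288/0.1000 = 2879 d
   = 2879/365 = 7.89 yr

7.89 years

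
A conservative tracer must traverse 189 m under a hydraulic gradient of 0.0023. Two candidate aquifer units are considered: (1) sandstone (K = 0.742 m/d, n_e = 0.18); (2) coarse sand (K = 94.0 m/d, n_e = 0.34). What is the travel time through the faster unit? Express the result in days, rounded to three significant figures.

297 days

Unit 1 (sandstone): v = 0.742×0.0023/0.18 = 0.009481 m/d, t = 189/0.009481 = 19930 d
Unit 2 (coarse sand): v = 94.0×0.0023/0.34 = 0.6359 m/d, t = 189/0.6359 = 297.2 d
Faster unit: t = 297 d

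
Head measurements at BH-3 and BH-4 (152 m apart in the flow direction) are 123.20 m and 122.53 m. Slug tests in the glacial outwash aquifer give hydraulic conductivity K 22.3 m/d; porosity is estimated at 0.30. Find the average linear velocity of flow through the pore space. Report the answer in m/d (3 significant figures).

Hydraulic gradient i = (123.20 − 122.53) / 152 = 0.67 / 152 = 0.004408
q = Ki = 22.3 × 0.004408 = 0.09830 m/d
v = Ki/n = 22.3·0.004408/0.30 = 0.3277 m/d

0.328 m/d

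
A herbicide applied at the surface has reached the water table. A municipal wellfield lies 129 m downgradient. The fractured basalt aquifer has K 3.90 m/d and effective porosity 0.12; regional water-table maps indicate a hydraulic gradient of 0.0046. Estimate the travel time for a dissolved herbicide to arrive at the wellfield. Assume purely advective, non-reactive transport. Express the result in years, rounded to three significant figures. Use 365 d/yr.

Specific discharge q = 3.90 × 0.0046 = 0.01794 m/d
Average linear velocity = 0.01794 / 0.12 = 0.1495 m/d
t = L / v = 129 / 0.1495 = 862.9 d
   = 862.9 / 365 = 2.36 yr

2.36 years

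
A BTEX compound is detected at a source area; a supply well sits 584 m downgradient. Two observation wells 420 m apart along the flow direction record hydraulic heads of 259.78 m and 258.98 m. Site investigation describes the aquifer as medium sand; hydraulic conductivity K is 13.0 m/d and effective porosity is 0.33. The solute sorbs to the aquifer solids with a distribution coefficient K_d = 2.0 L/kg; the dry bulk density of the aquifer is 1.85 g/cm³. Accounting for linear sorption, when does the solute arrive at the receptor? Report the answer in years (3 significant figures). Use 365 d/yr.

260 years

Hydraulic gradient i = (259.78 − 258.98) / 420 = 0.80 / 420 = 0.001905
Specific discharge q = 13.0 × 0.001905 = 0.02476 m/d
Seepage velocity v = q / n = 0.02476 / 0.33 = 0.07504 m/d
Retardation R = 1 + ρ_b·K_d/n = 1 + 1.85×2.0/0.33 = 12.21
Contaminant velocity v_c = v/R = 0.07504/12.21 = 0.006144 m/d
t = L/v_c = 584/0.006144 = 95050 d
   = 95050/365 = 260 yr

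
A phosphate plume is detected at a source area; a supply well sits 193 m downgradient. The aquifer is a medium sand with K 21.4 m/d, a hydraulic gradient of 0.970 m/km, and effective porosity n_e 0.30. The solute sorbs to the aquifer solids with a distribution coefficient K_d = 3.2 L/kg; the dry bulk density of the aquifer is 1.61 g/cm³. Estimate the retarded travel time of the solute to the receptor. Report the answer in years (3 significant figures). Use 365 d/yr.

Specific discharge q = 21.4 × 9.7e-4 = 0.02076 m/d
v = Ki/n = 21.4·9.7e-4/0.30 = 0.06919 m/d
Retardation R = 1 + ρ_b·K_d/n = 1 + 1.61×3.2/0.30 = 18.17
Contaminant velocity v_c = v/R = 0.06919/18.17 = 0.003807 m/d
t = L/v_c = 193/0.003807 = 50690 d
   = 50690/365 = 139 yr

139 years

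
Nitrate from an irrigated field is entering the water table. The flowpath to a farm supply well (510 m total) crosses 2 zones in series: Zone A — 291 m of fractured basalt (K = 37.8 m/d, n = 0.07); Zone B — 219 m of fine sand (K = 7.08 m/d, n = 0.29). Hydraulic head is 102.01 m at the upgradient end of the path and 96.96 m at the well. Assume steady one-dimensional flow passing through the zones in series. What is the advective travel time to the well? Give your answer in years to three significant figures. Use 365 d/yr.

Total head drop ΔH = 102.01 − 96.96 = 5.05 m
Steady 1-D flow in series ⇒ the Darcy flux q is identical in every zone and the zone head losses add (resistances L/K in series).
Σ(L/K) = 291/37.8 + 219/7.08 = 7.698 + 30.93 = 38.63 d
q = ΔH / Σ(L/K) = 5.05 / 38.63 = 0.1307 m/d (same in every zone)
Zone A: v = q/n = 0.1307/0.07 = 1.868 m/d → t_A = 291/1.868 = 155.8 d
Zone B: v = q/n = 0.1307/0.29 = 0.4508 m/d → t_B = 219/0.4508 = 485.8 d
Total t = 155.8 + 485.8 = 641.7 d
   = 641.7 / 365 = 1.76 yr

1.76 years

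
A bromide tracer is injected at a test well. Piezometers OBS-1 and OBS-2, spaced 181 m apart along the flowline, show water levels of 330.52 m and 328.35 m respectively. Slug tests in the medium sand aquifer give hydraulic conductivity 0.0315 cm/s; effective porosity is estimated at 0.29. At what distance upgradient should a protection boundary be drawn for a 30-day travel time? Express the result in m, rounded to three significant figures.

Hydraulic gradient i = (330.52 − 328.35) / 181 = 2.17 / 181 = 0.01199
K = 0.0315 cm/s × 864 = 27.22 m/d
Darcy flux q = K·i = 27.22 × 0.01199 = 0.3263 m/d
v = Ki/n = 27.22·0.01199/0.29 = 1.125 m/d
L = v × T = 1.125 × 30 = 33.75 m

33.8 m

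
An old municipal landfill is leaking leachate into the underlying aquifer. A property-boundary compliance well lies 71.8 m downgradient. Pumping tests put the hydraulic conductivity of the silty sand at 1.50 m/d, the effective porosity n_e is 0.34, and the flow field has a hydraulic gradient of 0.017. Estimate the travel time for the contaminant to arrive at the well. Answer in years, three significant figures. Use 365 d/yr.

2.62 years

Specific discharge q = 1.50 × 0.017 = 0.02550 m/d
Seepage velocity v = q / n = 0.02550 / 0.34 = 0.07500 m/d
t = L / v = 71.8 / 0.07500 = 957.3 d
   = 957.3 / 365 = 2.62 yr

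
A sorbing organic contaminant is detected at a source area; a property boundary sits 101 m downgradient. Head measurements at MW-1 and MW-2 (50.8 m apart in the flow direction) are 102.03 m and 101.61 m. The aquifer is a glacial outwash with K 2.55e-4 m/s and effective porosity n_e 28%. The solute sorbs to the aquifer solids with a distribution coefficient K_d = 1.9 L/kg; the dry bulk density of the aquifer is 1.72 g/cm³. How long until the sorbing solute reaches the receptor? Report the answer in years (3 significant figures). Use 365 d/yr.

Hydraulic gradient i = (102.03 − 101.61) / 50.8 = 0.42 / 50.8 = 0.008268
K = 2.55e-4 m/s × 86400 s/d = 22.03 m/d
Darcy flux q = K·i = 22.03 × 0.008268 = 0.1822 m/d
v_s = q/n_e = 0.1822/0.28 = 0.6506 m/d
Retardation R = 1 + ρ_b·K_d/n = 1 + 1.72×1.9/0.28 = 12.67
Contaminant velocity v_c = v/R = 0.6506/12.67 = 0.05134 m/d
t = L/v_c = 101/0.05134 = 1967 d
   = 1967/365 = 5.39 yr

5.39 years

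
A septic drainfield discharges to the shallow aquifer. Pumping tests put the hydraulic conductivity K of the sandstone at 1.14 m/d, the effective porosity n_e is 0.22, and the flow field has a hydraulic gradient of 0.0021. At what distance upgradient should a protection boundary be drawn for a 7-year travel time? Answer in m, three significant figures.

27.8 m

Specific discharge q = 1.14 × 0.0021 = 0.002394 m/d
v = Ki/n = 1.14·0.0021/0.22 = 0.01088 m/d
T = 7 yr × 365 = 2555 d
L = v × T = 0.01088 × 2555 = 27.80 m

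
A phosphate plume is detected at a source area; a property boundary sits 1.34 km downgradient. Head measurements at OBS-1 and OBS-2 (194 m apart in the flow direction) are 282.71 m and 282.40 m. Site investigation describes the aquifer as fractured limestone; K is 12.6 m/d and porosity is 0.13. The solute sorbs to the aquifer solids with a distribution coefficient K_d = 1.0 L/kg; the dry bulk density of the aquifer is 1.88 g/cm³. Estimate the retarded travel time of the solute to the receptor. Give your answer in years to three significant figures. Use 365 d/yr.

367 years

Hydraulic gradient i = (282.71 − 282.40) / 194 = 0.31 / 194 = 0.001598
q = Ki = 12.6 × 0.001598 = 0.02013 m/d
v_s = q/n_e = 0.02013/0.13 = 0.1549 m/d
Retardation R = 1 + ρ_b·K_d/n = 1 + 1.88×1.0/0.13 = 15.46
Contaminant velocity v_c = v/R = 0.1549/15.46 = 0.01002 m/d
L = 1.34 km = 1340 m
t = L/v_c = 1340/0.01002 = 133800 d
   = 133800/365 = 367 yr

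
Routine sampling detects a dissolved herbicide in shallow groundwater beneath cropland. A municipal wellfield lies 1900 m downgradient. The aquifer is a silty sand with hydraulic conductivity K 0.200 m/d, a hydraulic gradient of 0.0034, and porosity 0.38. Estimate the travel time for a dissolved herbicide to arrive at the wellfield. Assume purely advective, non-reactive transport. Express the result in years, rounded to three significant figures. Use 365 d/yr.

q = Ki = 0.200 × 0.0034 = 6.800e-4 m/d
v = Ki/n = 0.200·0.0034/0.38 = 0.001789 m/d
t = L / v = 1900 / 0.001789 = 1.062e6 d
   = 1.062e6 / 365 = 2910 yr

2910 years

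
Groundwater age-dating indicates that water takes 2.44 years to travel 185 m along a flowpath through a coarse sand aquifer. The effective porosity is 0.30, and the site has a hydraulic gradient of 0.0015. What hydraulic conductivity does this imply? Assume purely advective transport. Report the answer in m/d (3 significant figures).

41.5 m/d

t = 2.44 years = 890.6 d
v = L / t = 185 / 890.6 = 0.2077 m/d
K = v · n / i = 0.2077 × 0.30 / 0.0015 = 41.5 m/d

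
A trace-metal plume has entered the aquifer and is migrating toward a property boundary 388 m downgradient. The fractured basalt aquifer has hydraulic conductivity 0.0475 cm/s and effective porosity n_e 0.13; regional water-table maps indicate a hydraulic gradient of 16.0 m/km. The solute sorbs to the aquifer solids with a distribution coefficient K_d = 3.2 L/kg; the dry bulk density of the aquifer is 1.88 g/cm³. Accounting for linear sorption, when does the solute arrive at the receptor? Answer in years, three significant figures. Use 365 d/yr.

K = 0.0475 cm/s × 864 = 41.04 m/d
q = Ki = 41.04 × 0.016 = 0.6566 m/d
Seepage velocity v = q / n = 0.6566 / 0.13 = 5.051 m/d
Retardation R = 1 + ρ_b·K_d/n = 1 + 1.88×3.2/0.13 = 47.28
Contaminant velocity v_c = v/R = 5.051/47.28 = 0.1068 m/d
t = L/v_c = 388/0.1068 = 3632 d
   = 3632/365 = 9.95 yr

9.95 years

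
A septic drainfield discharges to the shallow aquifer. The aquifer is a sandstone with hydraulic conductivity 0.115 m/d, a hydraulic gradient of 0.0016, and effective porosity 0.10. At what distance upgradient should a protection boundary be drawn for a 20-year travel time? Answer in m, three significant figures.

13.4 m

q = Ki = 0.115 × 0.0016 = 1.840e-4 m/d
v = Ki/n = 0.115·0.0016/0.10 = 0.001840 m/d
T = 20 yr × 365 = 7300 d
L = v × T = 0.001840 × 7300 = 13.43 m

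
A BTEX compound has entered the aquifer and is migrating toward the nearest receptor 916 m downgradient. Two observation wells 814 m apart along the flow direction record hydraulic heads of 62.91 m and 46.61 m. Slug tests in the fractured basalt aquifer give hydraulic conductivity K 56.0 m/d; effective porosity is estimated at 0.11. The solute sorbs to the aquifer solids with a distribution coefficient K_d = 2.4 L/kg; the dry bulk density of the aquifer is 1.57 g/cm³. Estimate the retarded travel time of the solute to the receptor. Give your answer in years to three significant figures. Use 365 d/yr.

Hydraulic gradient i = (62.91 − 46.61) / 814 = 16.30 / 814 = 0.02002
Darcy flux q = K·i = 56.0 × 0.02002 = 1.121 m/d
Seepage velocity v = q / n = 1.121 / 0.11 = 10.19 m/d
Retardation R = 1 + ρ_b·K_d/n = 1 + 1.57×2.4/0.11 = 35.25
Contaminant velocity v_c = v/R = 10.19/35.25 = 0.2892 m/d
t = L/v_c = 916/0.2892 = 3168 d
   = 3168/365 = 8.68 yr

8.68 years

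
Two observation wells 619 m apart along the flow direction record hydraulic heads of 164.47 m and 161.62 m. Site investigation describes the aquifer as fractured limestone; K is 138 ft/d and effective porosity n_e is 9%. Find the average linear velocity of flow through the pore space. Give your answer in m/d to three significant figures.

Hydraulic gradient i = (164.47 − 161.62) / 619 = 2.85 / 619 = 0.004604
K = 138 ft/d × 0.3048 = 42.06 m/d
q = Ki = 42.06 × 0.004604 = 0.1937 m/d
Seepage velocity v = q / n = 0.1937 / 0.09 = 2.152 m/d

2.15 m/d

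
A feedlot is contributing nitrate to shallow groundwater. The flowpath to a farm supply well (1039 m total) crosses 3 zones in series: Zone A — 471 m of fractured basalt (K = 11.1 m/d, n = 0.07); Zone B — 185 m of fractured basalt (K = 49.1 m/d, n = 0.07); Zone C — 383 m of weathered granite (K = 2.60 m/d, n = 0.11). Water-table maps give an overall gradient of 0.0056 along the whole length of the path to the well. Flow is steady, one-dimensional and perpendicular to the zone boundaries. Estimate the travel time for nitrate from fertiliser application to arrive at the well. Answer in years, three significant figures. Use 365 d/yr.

8.02 years

For zones in series the flux q is common to all zones; the equivalent conductivity is the harmonic (thickness-weighted) mean, K_eq = L_total / Σ(L_j/K_j).
Σ(L/K) = 471/11.1 + 185/49.1 + 383/2.60 = 42.43 + 3.768 + 147.3 = 193.5 d
K_eq = L_total / Σ(L/K) = 1039 / 193.5 = 5.369 m/d
q = K_eq · i = 5.369 × 0.0056 = 0.03007 m/d (same in every zone)
Zone A: v = q/n = 0.03007/0.07 = 0.4295 m/d → t_A = 471/0.4295 = 1097 d
Zone B: v = q/n = 0.03007/0.07 = 0.4295 m/d → t_B = 185/0.4295 = 430.7 d
Zone C: v = q/n = 0.03007/0.11 = 0.2733 m/d → t_C = 383/0.2733 = 1401 d
Total t = 1097 + 430.7 + 1401 = 2928 d
   = 2928 / 365 = 8.02 yr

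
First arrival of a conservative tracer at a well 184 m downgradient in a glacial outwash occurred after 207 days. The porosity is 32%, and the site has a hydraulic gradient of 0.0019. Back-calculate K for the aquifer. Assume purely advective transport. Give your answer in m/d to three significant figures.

v = L / t = 184 / 207 = 0.8889 m/d
K = v · n / i = 0.8889 × 0.32 / 0.0019 = 150 m/d

150 m/d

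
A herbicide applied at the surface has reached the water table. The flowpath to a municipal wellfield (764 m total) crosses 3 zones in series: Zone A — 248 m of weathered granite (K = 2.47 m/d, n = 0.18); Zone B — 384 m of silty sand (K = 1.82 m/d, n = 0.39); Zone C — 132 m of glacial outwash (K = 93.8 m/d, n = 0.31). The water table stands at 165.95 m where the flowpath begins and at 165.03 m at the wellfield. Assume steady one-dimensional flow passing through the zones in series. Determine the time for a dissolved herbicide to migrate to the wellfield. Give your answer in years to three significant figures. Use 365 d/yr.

Total head drop ΔH = 165.95 − 165.03 = 0.92 m
Continuity: the same q passes through each zone, so ΔH = q·Σ(L_j/K_j) — the zones act as resistances in series.
Σ(L/K) = 248/2.47 + 384/1.82 + 132/93.8 = 100.4 + 211.0 + 1.407 = 312.8 d
q = ΔH / Σ(L/K) = 0.92 / 312.8 = 0.002941 m/d (same in every zone)
Zone A: v = q/n = 0.002941/0.18 = 0.01634 m/d → t_A = 248/0.01634 = 15180 d
Zone B: v = q/n = 0.002941/0.39 = 0.007541 m/d → t_B = 384/0.007541 = 50920 d
Zone C: v = q/n = 0.002941/0.31 = 0.009488 m/d → t_C = 132/0.009488 = 13910 d
Total t = 15180 + 50920 + 13910 = 80010 d
   = 80010 / 365 = 219 yr

219 years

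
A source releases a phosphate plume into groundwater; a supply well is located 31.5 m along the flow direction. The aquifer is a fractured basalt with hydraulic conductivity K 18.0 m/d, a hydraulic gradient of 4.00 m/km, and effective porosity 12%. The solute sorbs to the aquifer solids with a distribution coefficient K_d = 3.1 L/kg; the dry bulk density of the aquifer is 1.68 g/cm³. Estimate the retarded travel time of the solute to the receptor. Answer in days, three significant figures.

2330 days

Specific discharge q = 18.0 × 0.0040 = 0.07200 m/d
Average linear velocity = 0.07200 / 0.12 = 0.6000 m/d
Retardation R = 1 + ρ_b·K_d/n = 1 + 1.68×3.1/0.12 = 44.40
Contaminant velocity v_c = v/R = 0.6000/44.40 = 0.01351 m/d
t = L/v_c = 31.5/0.01351 = 2331 d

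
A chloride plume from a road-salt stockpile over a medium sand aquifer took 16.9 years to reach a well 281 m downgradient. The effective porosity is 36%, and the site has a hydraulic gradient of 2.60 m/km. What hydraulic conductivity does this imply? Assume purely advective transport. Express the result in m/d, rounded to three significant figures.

t = 16.9 years = 6168 d
v = L / t = 281 / 6168 = 0.04555 m/d
K = v · n / i = 0.04555 × 0.36 / 0.0026 = 6.31 m/d

6.31 m/d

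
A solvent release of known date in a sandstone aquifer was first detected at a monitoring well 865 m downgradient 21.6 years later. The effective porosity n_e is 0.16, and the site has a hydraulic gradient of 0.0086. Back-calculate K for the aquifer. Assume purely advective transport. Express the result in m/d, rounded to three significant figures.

2.04 m/d

t = 21.6 years = 7884 d
v = L / t = 865 / 7884 = 0.1097 m/d
K = v · n / i = 0.1097 × 0.16 / 0.0086 = 2.04 m/d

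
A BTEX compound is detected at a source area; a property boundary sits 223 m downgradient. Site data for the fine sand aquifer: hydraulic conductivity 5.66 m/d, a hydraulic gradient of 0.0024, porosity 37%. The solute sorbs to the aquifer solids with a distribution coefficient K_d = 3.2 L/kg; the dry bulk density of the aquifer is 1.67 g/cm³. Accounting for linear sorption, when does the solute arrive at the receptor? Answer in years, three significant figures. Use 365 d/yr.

257 years

q = Ki = 5.66 × 0.0024 = 0.01358 m/d
v_s = q/n_e = 0.01358/0.37 = 0.03671 m/d
Retardation R = 1 + ρ_b·K_d/n = 1 + 1.67×3.2/0.37 = 15.44
Contaminant velocity v_c = v/R = 0.03671/15.44 = 0.002377 m/d
t = L/v_c = 223/0.002377 = 93800 d
   = 93800/365 = 257 yr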